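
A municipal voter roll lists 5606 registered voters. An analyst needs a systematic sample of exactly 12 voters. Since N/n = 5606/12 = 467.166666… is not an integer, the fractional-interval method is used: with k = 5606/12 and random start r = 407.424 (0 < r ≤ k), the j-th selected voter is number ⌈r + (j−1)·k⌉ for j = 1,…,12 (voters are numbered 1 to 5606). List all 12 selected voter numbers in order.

408, 875, 1342, 1809, 2277, 2744, 3211, 3678, 4145, 4612, 5080, 5547

j=1: r + 0k = 407.424 → ⌈·⌉ = 408
j=2: r + 1k = 874.590666… → ⌈·⌉ = 875
j=3: r + 2k = 1341.757333… → ⌈·⌉ = 1342
j=4: r + 3k = 1808.924 → ⌈·⌉ = 1809
j=5: r + 4k = 2276.090666… → ⌈·⌉ = 2277
j=6: r + 5k = 2743.257333… → ⌈·⌉ = 2744
j=7: r + 6k = 3210.424 → ⌈·⌉ = 3211
j=8: r + 7k = 3677.590666… → ⌈·⌉ = 3678
j=9: r + 8k = 4144.757333… → ⌈·⌉ = 4145
j=10: r + 9k = 4611.924 → ⌈·⌉ = 4612
j=11: r + 10k = 5079.090666… → ⌈·⌉ = 5080
j=12: r + 11k = 5546.257333… → ⌈·⌉ = 5547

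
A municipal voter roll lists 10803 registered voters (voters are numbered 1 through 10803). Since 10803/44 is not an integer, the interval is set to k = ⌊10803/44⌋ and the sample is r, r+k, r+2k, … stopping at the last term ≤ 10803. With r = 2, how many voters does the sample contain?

k = ⌊10803/44⌋ = 245
Achieved size = ⌊(10803 − 2)/245⌋ + 1 = ⌊10801/245⌋ + 1 = 44 + 1 = 45
(last selection: 2 + 44×245 = 10782 ≤ 10803; next would be 11027 > 10803)

45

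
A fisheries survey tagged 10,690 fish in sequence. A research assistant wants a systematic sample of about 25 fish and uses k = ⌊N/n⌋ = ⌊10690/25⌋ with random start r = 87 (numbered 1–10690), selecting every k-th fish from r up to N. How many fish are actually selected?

k = ⌊10690/25⌋ = 427
Achieved size = ⌊(10690 − 87)/427⌋ + 1 = ⌊10603/427⌋ + 1 = 24 + 1 = 25
(last selection: 87 + 24×427 = 10335 ≤ 10690; next would be 10762 > 10690)

25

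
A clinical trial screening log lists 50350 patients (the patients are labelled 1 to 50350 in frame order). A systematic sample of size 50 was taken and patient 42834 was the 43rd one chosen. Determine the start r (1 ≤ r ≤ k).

540

k = 50350/50 = 1007
r = 42834 − (43−1)×1007 = 42834 − 42294 = 540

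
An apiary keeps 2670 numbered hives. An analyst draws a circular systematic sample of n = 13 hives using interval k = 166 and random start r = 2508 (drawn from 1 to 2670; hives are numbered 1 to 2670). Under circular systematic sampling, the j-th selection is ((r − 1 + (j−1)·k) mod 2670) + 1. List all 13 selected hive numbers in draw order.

2508, 4, 170, 336, 502, 668, 834, 1000, 1166, 1332, 1498, 1664, 1830

Selection 1: 2508
Selection 2: 2508 + 166 = 2674 → 2674 − 2670 = 4
Selection 3: 4 + 166 = 170
Selection 4: 170 + 166 = 336
Selection 5: 336 + 166 = 502
Selection 6: 502 + 166 = 668
Selection 7: 668 + 166 = 834
Selection 8: 834 + 166 = 1000
Selection 9: 1000 + 166 = 1166
Selection 10: 1166 + 166 = 1332
Selection 11: 1332 + 166 = 1498
Selection 12: 1498 + 166 = 1664
Selection 13: 1664 + 166 = 1830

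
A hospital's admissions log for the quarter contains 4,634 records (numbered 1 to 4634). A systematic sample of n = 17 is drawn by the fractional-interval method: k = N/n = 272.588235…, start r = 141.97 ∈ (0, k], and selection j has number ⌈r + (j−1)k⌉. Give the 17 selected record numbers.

142, 415, 688, 960, 1233, 1505, 1778, 2051, 2323, 2596, 2868, 3141, 3414, 3686, 3959, 4231, 4504

j=1: r + 0k = 141.97 → ⌈·⌉ = 142
j=2: r + 1k = 414.558235… → ⌈·⌉ = 415
j=3: r + 2k = 687.146470… → ⌈·⌉ = 688
j=4: r + 3k = 959.734705… → ⌈·⌉ = 960
j=5: r + 4k = 1232.322941… → ⌈·⌉ = 1233
j=6: r + 5k = 1504.911176… → ⌈·⌉ = 1505
j=7: r + 6k = 1777.499411… → ⌈·⌉ = 1778
j=8: r + 7k = 2050.087647… → ⌈·⌉ = 2051
j=9: r + 8k = 2322.675882… → ⌈·⌉ = 2323
j=10: r + 9k = 2595.264117… → ⌈·⌉ = 2596
j=11: r + 10k = 2867.852352… → ⌈·⌉ = 2868
j=12: r + 11k = 3140.440588… → ⌈·⌉ = 3141
j=13: r + 12k = 3413.028823… → ⌈·⌉ = 3414
j=14: r + 13k = 3685.617058… → ⌈·⌉ = 3686
j=15: r + 14k = 3958.205294… → ⌈·⌉ = 3959
j=16: r + 15k = 4230.793529… → ⌈·⌉ = 4231
j=17: r + 16k = 4503.381764… → ⌈·⌉ = 4504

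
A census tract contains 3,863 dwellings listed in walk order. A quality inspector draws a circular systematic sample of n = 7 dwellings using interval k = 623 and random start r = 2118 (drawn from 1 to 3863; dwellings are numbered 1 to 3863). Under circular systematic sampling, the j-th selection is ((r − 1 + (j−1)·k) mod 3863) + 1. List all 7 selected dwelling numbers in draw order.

2118, 2741, 3364, 124, 747, 1370, 1993

Selection 1: 2118
Selection 2: 2118 + 623 = 2741
Selection 3: 2741 + 623 = 3364
Selection 4: 3364 + 623 = 3987 → 3987 − 3863 = 124
Selection 5: 124 + 623 = 747
Selection 6: 747 + 623 = 1370
Selection 7: 1370 + 623 = 1993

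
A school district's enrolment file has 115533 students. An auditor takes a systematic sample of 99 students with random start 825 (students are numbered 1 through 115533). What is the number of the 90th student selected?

104688

k = 115533/99 = 1167
90th selection = r + (90−1)·k = 825 + 89×1167 = 825 + 103863 = 104688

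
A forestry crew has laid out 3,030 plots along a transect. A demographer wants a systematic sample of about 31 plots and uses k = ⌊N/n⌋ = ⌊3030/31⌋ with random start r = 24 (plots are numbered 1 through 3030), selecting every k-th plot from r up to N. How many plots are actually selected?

k = ⌊3030/31⌋ = 97
Achieved size = ⌊(3030 − 24)/97⌋ + 1 = ⌊3006/97⌋ + 1 = 30 + 1 = 31
(last selection: 24 + 30×97 = 2934 ≤ 3030; next would be 3031 > 3030)

31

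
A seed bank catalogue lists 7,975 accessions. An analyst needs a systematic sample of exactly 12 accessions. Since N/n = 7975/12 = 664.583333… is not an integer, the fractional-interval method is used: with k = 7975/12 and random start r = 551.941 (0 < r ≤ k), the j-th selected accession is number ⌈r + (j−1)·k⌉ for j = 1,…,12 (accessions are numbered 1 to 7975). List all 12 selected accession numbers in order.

552, 1217, 1882, 2546, 3211, 3875, 4540, 5205, 5869, 6534, 7198, 7863

j=1: r + 0k = 551.941 → ⌈·⌉ = 552
j=2: r + 1k = 1216.524333… → ⌈·⌉ = 1217
j=3: r + 2k = 1881.107666… → ⌈·⌉ = 1882
j=4: r + 3k = 2545.691 → ⌈·⌉ = 2546
j=5: r + 4k = 3210.274333… → ⌈·⌉ = 3211
j=6: r + 5k = 3874.857666… → ⌈·⌉ = 3875
j=7: r + 6k = 4539.441 → ⌈·⌉ = 4540
j=8: r + 7k = 5204.024333… → ⌈·⌉ = 5205
j=9: r + 8k = 5868.607666… → ⌈·⌉ = 5869
j=10: r + 9k = 6533.191 → ⌈·⌉ = 6534
j=11: r + 10k = 7197.774333… → ⌈·⌉ = 7198
j=12: r + 11k = 7862.357666… → ⌈·⌉ = 7863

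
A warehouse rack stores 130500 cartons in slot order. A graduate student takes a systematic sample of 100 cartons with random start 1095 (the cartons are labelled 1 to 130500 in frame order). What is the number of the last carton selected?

k = 130500/100 = 1305
100th selection = r + (100−1)·k = 1095 + 99×1305 = 1095 + 129195 = 130290

130290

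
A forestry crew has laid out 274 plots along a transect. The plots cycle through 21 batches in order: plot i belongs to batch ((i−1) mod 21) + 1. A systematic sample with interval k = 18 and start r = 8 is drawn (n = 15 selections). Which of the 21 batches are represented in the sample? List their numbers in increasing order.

2, 5, 8, 11, 14, 17, 20

Consecutive selections differ by k = 18, so their batch numbers differ by 18 mod 21 = 18.
gcd(18, 21) = 3, so the sample visits 21/3 = 7 distinct residues mod 21.
Start 8 is batch 8; the batches hit are 2, 5, 8, 11, 14, 17, 20.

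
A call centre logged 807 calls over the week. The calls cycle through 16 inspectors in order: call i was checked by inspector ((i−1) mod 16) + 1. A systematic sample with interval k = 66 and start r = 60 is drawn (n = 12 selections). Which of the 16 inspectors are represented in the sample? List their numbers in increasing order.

2, 4, 6, 8, 10, 12, 14, 16

Consecutive selections differ by k = 66, so their inspector numbers differ by 66 mod 16 = 2.
gcd(66, 16) = 2, so the sample visits 16/2 = 8 distinct residues mod 16.
Start 60 is inspector 12; the inspectors hit are 2, 4, 6, 8, 10, 12, 14, 16.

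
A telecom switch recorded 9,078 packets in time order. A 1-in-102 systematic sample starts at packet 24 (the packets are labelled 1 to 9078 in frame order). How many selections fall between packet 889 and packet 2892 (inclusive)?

20

k = 102
First selection ≥ 889: 24 + ⌈(889−24)/102⌉·102 = 24 + 9×102 = 942
Last selection ≤ 2892: 24 + ⌊(2892−24)/102⌋·102 = 24 + 28×102 = 2880
Count = 28 − 9 + 1 = 20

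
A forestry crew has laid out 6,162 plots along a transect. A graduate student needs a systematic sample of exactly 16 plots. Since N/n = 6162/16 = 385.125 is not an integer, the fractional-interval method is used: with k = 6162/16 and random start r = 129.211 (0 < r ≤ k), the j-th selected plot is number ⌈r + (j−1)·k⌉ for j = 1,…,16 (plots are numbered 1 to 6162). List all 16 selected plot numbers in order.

j=1: r + 0k = 129.211 → ⌈·⌉ = 130
j=2: r + 1k = 514.336 → ⌈·⌉ = 515
j=3: r + 2k = 899.461 → ⌈·⌉ = 900
j=4: r + 3k = 1284.586 → ⌈·⌉ = 1285
j=5: r + 4k = 1669.711 → ⌈·⌉ = 1670
j=6: r + 5k = 2054.836 → ⌈·⌉ = 2055
j=7: r + 6k = 2439.961 → ⌈·⌉ = 2440
j=8: r + 7k = 2825.086 → ⌈·⌉ = 2826
j=9: r + 8k = 3210.211 → ⌈·⌉ = 3211
j=10: r + 9k = 3595.336 → ⌈·⌉ = 3596
j=11: r + 10k = 3980.461 → ⌈·⌉ = 3981
j=12: r + 11k = 4365.586 → ⌈·⌉ = 4366
j=13: r + 12k = 4750.711 → ⌈·⌉ = 4751
j=14: r + 13k = 5135.836 → ⌈·⌉ = 5136
j=15: r + 14k = 5520.961 → ⌈·⌉ = 5521
j=16: r + 15k = 5906.086 → ⌈·⌉ = 5907

130, 515, 900, 1285, 1670, 2055, 2440, 2826, 3211, 3596, 3981, 4366, 4751, 5136, 5521, 5907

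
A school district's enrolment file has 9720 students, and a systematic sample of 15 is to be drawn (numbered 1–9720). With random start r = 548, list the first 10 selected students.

k = N/n = 9720/15 = 648
student 1: 548
student 2: 548 + 648 = 1196
student 3: 1196 + 648 = 1844
student 4: 1844 + 648 = 2492
student 5: 2492 + 648 = 3140
student 6: 3140 + 648 = 3788
student 7: 3788 + 648 = 4436
student 8: 4436 + 648 = 5084
student 9: 5084 + 648 = 5732
student 10: 5732 + 648 = 6380

548, 1196, 1844, 2492, 3140, 3788, 4436, 5084, 5732, 6380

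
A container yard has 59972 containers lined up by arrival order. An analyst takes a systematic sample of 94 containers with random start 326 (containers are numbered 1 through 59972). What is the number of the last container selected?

k = 59972/94 = 638
94th selection = r + (94−1)·k = 326 + 93×638 = 326 + 59334 = 59660

59660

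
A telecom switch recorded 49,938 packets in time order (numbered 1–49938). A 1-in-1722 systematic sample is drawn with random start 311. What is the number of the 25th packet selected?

k = 1722
25th selection = r + (25−1)·k = 311 + 24×1722 = 311 + 41328 = 41639

41639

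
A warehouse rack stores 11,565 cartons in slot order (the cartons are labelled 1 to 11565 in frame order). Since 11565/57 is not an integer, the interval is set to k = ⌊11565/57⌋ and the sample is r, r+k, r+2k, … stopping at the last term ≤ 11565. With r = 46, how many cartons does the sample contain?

k = ⌊11565/57⌋ = 202
Achieved size = ⌊(11565 − 46)/202⌋ + 1 = ⌊11519/202⌋ + 1 = 57 + 1 = 58
(last selection: 46 + 57×202 = 11560 ≤ 11565; next would be 11762 > 11565)

58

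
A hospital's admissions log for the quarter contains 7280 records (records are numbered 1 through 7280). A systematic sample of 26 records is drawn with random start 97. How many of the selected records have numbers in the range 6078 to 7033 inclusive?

3

k = 7280/26 = 280
First selection ≥ 6078: 97 + ⌈(6078−97)/280⌉·280 = 97 + 22×280 = 6257
Last selection ≤ 7033: 97 + ⌊(7033−97)/280⌋·280 = 97 + 24×280 = 6817
Count = 24 − 22 + 1 = 3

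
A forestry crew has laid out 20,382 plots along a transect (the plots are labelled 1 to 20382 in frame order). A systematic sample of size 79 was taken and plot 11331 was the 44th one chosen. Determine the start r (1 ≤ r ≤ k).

k = 20382/79 = 258
r = 11331 − (44−1)×258 = 11331 − 11094 = 237

237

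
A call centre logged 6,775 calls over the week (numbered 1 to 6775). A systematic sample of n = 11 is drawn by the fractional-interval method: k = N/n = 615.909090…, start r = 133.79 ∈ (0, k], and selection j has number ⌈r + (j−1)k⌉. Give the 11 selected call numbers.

134, 750, 1366, 1982, 2598, 3214, 3830, 4446, 5062, 5677, 6293

j=1: r + 0k = 133.79 → ⌈·⌉ = 134
j=2: r + 1k = 749.699090… → ⌈·⌉ = 750
j=3: r + 2k = 1365.608181… → ⌈·⌉ = 1366
j=4: r + 3k = 1981.517272… → ⌈·⌉ = 1982
j=5: r + 4k = 2597.426363… → ⌈·⌉ = 2598
j=6: r + 5k = 3213.335454… → ⌈·⌉ = 3214
j=7: r + 6k = 3829.244545… → ⌈·⌉ = 3830
j=8: r + 7k = 4445.153636… → ⌈·⌉ = 4446
j=9: r + 8k = 5061.062727… → ⌈·⌉ = 5062
j=10: r + 9k = 5676.971818… → ⌈·⌉ = 5677
j=11: r + 10k = 6292.880909… → ⌈·⌉ = 6293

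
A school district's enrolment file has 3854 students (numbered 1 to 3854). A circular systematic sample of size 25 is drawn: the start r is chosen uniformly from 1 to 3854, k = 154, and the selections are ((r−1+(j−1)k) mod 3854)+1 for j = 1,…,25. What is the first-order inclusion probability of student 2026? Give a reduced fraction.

For each position j, as r ranges over 1…3854 the j-th selection hits every student exactly once, so student 2026 is selected for exactly 25 of the 3854 starts.
Inclusion probability = 25/3854.

25/3854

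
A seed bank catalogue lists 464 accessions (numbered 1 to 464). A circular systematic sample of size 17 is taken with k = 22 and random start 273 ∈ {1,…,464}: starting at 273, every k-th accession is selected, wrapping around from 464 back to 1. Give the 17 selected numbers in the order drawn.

273, 295, 317, 339, 361, 383, 405, 427, 449, 7, 29, 51, 73, 95, 117, 139, 161

Selection 1: 273
Selection 2: 273 + 22 = 295
Selection 3: 295 + 22 = 317
Selection 4: 317 + 22 = 339
Selection 5: 339 + 22 = 361
Selection 6: 361 + 22 = 383
Selection 7: 383 + 22 = 405
Selection 8: 405 + 22 = 427
Selection 9: 427 + 22 = 449
Selection 10: 449 + 22 = 471 → 471 − 464 = 7
Selection 11: 7 + 22 = 29
Selection 12: 29 + 22 = 51
Selection 13: 51 + 22 = 73
Selection 14: 73 + 22 = 95
Selection 15: 95 + 22 = 117
Selection 16: 117 + 22 = 139
Selection 17: 139 + 22 = 161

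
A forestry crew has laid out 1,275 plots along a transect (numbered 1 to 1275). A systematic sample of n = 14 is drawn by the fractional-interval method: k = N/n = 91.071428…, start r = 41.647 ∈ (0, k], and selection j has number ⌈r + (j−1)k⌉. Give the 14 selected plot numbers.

j=1: r + 0k = 41.647 → ⌈·⌉ = 42
j=2: r + 1k = 132.718428… → ⌈·⌉ = 133
j=3: r + 2k = 223.789857… → ⌈·⌉ = 224
j=4: r + 3k = 314.861285… → ⌈·⌉ = 315
j=5: r + 4k = 405.932714… → ⌈·⌉ = 406
j=6: r + 5k = 497.004142… → ⌈·⌉ = 498
j=7: r + 6k = 588.075571… → ⌈·⌉ = 589
j=8: r + 7k = 679.147 → ⌈·⌉ = 680
j=9: r + 8k = 770.218428… → ⌈·⌉ = 771
j=10: r + 9k = 861.289857… → ⌈·⌉ = 862
j=11: r + 10k = 952.361285… → ⌈·⌉ = 953
j=12: r + 11k = 1043.432714… → ⌈·⌉ = 1044
j=13: r + 12k = 1134.504142… → ⌈·⌉ = 1135
j=14: r + 13k = 1225.575571… → ⌈·⌉ = 1226

42, 133, 224, 315, 406, 498, 589, 680, 771, 862, 953, 1044, 1135, 1226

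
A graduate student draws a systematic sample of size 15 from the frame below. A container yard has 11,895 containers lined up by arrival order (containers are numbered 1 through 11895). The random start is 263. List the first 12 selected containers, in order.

263, 1056, 1849, 2642, 3435, 4228, 5021, 5814, 6607, 7400, 8193, 8986

k = N/n = 11895/15 = 793
container 1: 263
container 2: 263 + 793 = 1056
container 3: 1056 + 793 = 1849
container 4: 1849 + 793 = 2642
container 5: 2642 + 793 = 3435
container 6: 3435 + 793 = 4228
container 7: 4228 + 793 = 5021
container 8: 5021 + 793 = 5814
container 9: 5814 + 793 = 6607
container 10: 6607 + 793 = 7400
container 11: 7400 + 793 = 8193
container 12: 8193 + 793 = 8986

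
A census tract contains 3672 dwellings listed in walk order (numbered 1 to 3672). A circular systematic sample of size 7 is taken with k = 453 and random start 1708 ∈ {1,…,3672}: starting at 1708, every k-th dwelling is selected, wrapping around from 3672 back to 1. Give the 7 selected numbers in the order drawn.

Selection 1: 1708
Selection 2: 1708 + 453 = 2161
Selection 3: 2161 + 453 = 2614
Selection 4: 2614 + 453 = 3067
Selection 5: 3067 + 453 = 3520
Selection 6: 3520 + 453 = 3973 → 3973 − 3672 = 301
Selection 7: 301 + 453 = 754

1708, 2161, 2614, 3067, 3520, 301, 754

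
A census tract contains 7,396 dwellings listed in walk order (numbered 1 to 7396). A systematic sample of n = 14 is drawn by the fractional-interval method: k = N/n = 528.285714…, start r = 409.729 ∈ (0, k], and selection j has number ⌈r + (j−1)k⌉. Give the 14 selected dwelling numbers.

410, 939, 1467, 1995, 2523, 3052, 3580, 4108, 4637, 5165, 5693, 6221, 6750, 7278

j=1: r + 0k = 409.729 → ⌈·⌉ = 410
j=2: r + 1k = 938.014714… → ⌈·⌉ = 939
j=3: r + 2k = 1466.300428… → ⌈·⌉ = 1467
j=4: r + 3k = 1994.586142… → ⌈·⌉ = 1995
j=5: r + 4k = 2522.871857… → ⌈·⌉ = 2523
j=6: r + 5k = 3051.157571… → ⌈·⌉ = 3052
j=7: r + 6k = 3579.443285… → ⌈·⌉ = 3580
j=8: r + 7k = 4107.729 → ⌈·⌉ = 4108
j=9: r + 8k = 4636.014714… → ⌈·⌉ = 4637
j=10: r + 9k = 5164.300428… → ⌈·⌉ = 5165
j=11: r + 10k = 5692.586142… → ⌈·⌉ = 5693
j=12: r + 11k = 6220.871857… → ⌈·⌉ = 6221
j=13: r + 12k = 6749.157571… → ⌈·⌉ = 6750
j=14: r + 13k = 7277.443285… → ⌈·⌉ = 7278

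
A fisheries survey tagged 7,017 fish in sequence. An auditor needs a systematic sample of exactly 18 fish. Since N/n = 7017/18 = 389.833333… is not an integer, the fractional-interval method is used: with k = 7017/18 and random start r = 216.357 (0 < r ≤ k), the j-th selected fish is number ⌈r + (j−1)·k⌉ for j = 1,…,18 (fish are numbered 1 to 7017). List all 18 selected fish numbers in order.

217, 607, 997, 1386, 1776, 2166, 2556, 2946, 3336, 3725, 4115, 4505, 4895, 5285, 5675, 6064, 6454, 6844

j=1: r + 0k = 216.357 → ⌈·⌉ = 217
j=2: r + 1k = 606.190333… → ⌈·⌉ = 607
j=3: r + 2k = 996.023666… → ⌈·⌉ = 997
j=4: r + 3k = 1385.857 → ⌈·⌉ = 1386
j=5: r + 4k = 1775.690333… → ⌈·⌉ = 1776
j=6: r + 5k = 2165.523666… → ⌈·⌉ = 2166
j=7: r + 6k = 2555.357 → ⌈·⌉ = 2556
j=8: r + 7k = 2945.190333… → ⌈·⌉ = 2946
j=9: r + 8k = 3335.023666… → ⌈·⌉ = 3336
j=10: r + 9k = 3724.857 → ⌈·⌉ = 3725
j=11: r + 10k = 4114.690333… → ⌈·⌉ = 4115
j=12: r + 11k = 4504.523666… → ⌈·⌉ = 4505
j=13: r + 12k = 4894.357 → ⌈·⌉ = 4895
j=14: r + 13k = 5284.190333… → ⌈·⌉ = 5285
j=15: r + 14k = 5674.023666… → ⌈·⌉ = 5675
j=16: r + 15k = 6063.857 → ⌈·⌉ = 6064
j=17: r + 16k = 6453.690333… → ⌈·⌉ = 6454
j=18: r + 17k = 6843.523666… → ⌈·⌉ = 6844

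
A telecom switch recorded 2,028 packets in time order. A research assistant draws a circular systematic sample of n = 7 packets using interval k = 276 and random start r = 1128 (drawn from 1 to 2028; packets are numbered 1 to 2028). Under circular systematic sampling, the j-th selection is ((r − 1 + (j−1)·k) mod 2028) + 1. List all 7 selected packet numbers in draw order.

1128, 1404, 1680, 1956, 204, 480, 756

Selection 1: 1128
Selection 2: 1128 + 276 = 1404
Selection 3: 1404 + 276 = 1680
Selection 4: 1680 + 276 = 1956
Selection 5: 1956 + 276 = 2232 → 2232 − 2028 = 204
Selection 6: 204 + 276 = 480
Selection 7: 480 + 276 = 756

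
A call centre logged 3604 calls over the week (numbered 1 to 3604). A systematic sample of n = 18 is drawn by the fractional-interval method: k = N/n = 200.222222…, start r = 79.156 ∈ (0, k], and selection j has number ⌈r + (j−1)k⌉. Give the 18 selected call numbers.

j=1: r + 0k = 79.156 → ⌈·⌉ = 80
j=2: r + 1k = 279.378222… → ⌈·⌉ = 280
j=3: r + 2k = 479.600444… → ⌈·⌉ = 480
j=4: r + 3k = 679.822666… → ⌈·⌉ = 680
j=5: r + 4k = 880.044888… → ⌈·⌉ = 881
j=6: r + 5k = 1080.267111… → ⌈·⌉ = 1081
j=7: r + 6k = 1280.489333… → ⌈·⌉ = 1281
j=8: r + 7k = 1480.711555… → ⌈·⌉ = 1481
j=9: r + 8k = 1680.933777… → ⌈·⌉ = 1681
j=10: r + 9k = 1881.156 → ⌈·⌉ = 1882
j=11: r + 10k = 2081.378222… → ⌈·⌉ = 2082
j=12: r + 11k = 2281.600444… → ⌈·⌉ = 2282
j=13: r + 12k = 2481.822666… → ⌈·⌉ = 2482
j=14: r + 13k = 2682.044888… → ⌈·⌉ = 2683
j=15: r + 14k = 2882.267111… → ⌈·⌉ = 2883
j=16: r + 15k = 3082.489333… → ⌈·⌉ = 3083
j=17: r + 16k = 3282.711555… → ⌈·⌉ = 3283
j=18: r + 17k = 3482.933777… → ⌈·⌉ = 3483

80, 280, 480, 680, 881, 1081, 1281, 1481, 1681, 1882, 2082, 2282, 2482, 2683, 2883, 3083, 3283, 3483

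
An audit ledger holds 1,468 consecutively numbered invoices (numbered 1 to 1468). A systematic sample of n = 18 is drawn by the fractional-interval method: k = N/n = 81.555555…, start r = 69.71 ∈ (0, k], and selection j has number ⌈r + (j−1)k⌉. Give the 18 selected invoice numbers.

70, 152, 233, 315, 396, 478, 560, 641, 723, 804, 886, 967, 1049, 1130, 1212, 1294, 1375, 1457

j=1: r + 0k = 69.71 → ⌈·⌉ = 70
j=2: r + 1k = 151.265555… → ⌈·⌉ = 152
j=3: r + 2k = 232.821111… → ⌈·⌉ = 233
j=4: r + 3k = 314.376666… → ⌈·⌉ = 315
j=5: r + 4k = 395.932222… → ⌈·⌉ = 396
j=6: r + 5k = 477.487777… → ⌈·⌉ = 478
j=7: r + 6k = 559.043333… → ⌈·⌉ = 560
j=8: r + 7k = 640.598888… → ⌈·⌉ = 641
j=9: r + 8k = 722.154444… → ⌈·⌉ = 723
j=10: r + 9k = 803.71 → ⌈·⌉ = 804
j=11: r + 10k = 885.265555… → ⌈·⌉ = 886
j=12: r + 11k = 966.821111… → ⌈·⌉ = 967
j=13: r + 12k = 1048.376666… → ⌈·⌉ = 1049
j=14: r + 13k = 1129.932222… → ⌈·⌉ = 1130
j=15: r + 14k = 1211.487777… → ⌈·⌉ = 1212
j=16: r + 15k = 1293.043333… → ⌈·⌉ = 1294
j=17: r + 16k = 1374.598888… → ⌈·⌉ = 1375
j=18: r + 17k = 1456.154444… → ⌈·⌉ = 1457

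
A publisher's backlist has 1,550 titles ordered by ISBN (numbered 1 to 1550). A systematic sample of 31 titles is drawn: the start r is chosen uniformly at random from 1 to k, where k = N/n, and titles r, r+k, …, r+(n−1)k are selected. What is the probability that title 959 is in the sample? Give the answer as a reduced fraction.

1/50

k = 1550/31 = 50.
Title 959 is selected iff r ≡ 959 (mod 50); exactly one such r in {1,…,50}.
Inclusion probability = 1/50.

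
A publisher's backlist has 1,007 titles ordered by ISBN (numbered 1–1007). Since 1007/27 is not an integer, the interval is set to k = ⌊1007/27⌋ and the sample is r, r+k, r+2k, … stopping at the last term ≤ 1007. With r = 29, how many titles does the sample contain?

k = ⌊1007/27⌋ = 37
Achieved size = ⌊(1007 − 29)/37⌋ + 1 = ⌊978/37⌋ + 1 = 26 + 1 = 27
(last selection: 29 + 26×37 = 991 ≤ 1007; next would be 1028 > 1007)

27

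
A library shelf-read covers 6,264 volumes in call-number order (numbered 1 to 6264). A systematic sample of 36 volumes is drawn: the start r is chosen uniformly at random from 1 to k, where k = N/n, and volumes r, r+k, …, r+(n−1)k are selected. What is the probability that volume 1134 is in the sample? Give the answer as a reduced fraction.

k = 6264/36 = 174.
Volume 1134 is selected iff r ≡ 1134 (mod 174); exactly one such r in {1,…,174}.
Inclusion probability = 1/174.

1/174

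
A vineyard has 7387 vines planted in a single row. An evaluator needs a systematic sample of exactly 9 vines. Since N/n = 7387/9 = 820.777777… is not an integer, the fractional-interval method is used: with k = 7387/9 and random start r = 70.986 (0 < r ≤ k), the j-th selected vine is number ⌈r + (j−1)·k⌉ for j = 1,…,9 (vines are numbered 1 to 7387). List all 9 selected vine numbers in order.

71, 892, 1713, 2534, 3355, 4175, 4996, 5817, 6638

j=1: r + 0k = 70.986 → ⌈·⌉ = 71
j=2: r + 1k = 891.763777… → ⌈·⌉ = 892
j=3: r + 2k = 1712.541555… → ⌈·⌉ = 1713
j=4: r + 3k = 2533.319333… → ⌈·⌉ = 2534
j=5: r + 4k = 3354.097111… → ⌈·⌉ = 3355
j=6: r + 5k = 4174.874888… → ⌈·⌉ = 4175
j=7: r + 6k = 4995.652666… → ⌈·⌉ = 4996
j=8: r + 7k = 5816.430444… → ⌈·⌉ = 5817
j=9: r + 8k = 6637.208222… → ⌈·⌉ = 6638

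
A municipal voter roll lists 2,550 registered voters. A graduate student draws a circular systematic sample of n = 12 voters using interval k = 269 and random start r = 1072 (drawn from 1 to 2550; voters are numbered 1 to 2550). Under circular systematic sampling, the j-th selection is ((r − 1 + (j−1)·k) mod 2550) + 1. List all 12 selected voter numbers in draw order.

1072, 1341, 1610, 1879, 2148, 2417, 136, 405, 674, 943, 1212, 1481

Selection 1: 1072
Selection 2: 1072 + 269 = 1341
Selection 3: 1341 + 269 = 1610
Selection 4: 1610 + 269 = 1879
Selection 5: 1879 + 269 = 2148
Selection 6: 2148 + 269 = 2417
Selection 7: 2417 + 269 = 2686 → 2686 − 2550 = 136
Selection 8: 136 + 269 = 405
Selection 9: 405 + 269 = 674
Selection 10: 674 + 269 = 943
Selection 11: 943 + 269 = 1212
Selection 12: 1212 + 269 = 1481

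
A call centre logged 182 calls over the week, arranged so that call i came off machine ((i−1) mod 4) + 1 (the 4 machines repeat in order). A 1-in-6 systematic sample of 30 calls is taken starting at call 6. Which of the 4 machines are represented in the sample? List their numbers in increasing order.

Consecutive selections differ by k = 6, so their machine numbers differ by 6 mod 4 = 2.
gcd(6, 4) = 2, so the sample visits 4/2 = 2 distinct residues mod 4.
Start 6 is machine 2; the machines hit are 2, 4.

2, 4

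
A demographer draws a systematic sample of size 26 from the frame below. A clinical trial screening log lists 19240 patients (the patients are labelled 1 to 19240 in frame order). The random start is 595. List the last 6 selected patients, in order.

15395, 16135, 16875, 17615, 18355, 19095

k = N/n = 19240/26 = 740
21st selection = 595 + 20×740 = 15395
22nd: 15395 + 740 = 16135
23rd: 16135 + 740 = 16875
24th: 16875 + 740 = 17615
25th: 17615 + 740 = 18355
26th: 18355 + 740 = 19095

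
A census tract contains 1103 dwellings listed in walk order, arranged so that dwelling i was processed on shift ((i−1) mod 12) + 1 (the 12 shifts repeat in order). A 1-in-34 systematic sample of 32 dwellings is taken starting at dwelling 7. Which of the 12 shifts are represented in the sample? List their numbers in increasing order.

1, 3, 5, 7, 9, 11

Consecutive selections differ by k = 34, so their shift numbers differ by 34 mod 12 = 10.
gcd(34, 12) = 2, so the sample visits 12/2 = 6 distinct residues mod 12.
Start 7 is shift 7; the shifts hit are 1, 3, 5, 7, 9, 11.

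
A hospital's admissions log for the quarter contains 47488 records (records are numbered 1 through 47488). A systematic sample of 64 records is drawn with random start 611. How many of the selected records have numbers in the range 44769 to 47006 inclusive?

3

k = 47488/64 = 742
First selection ≥ 44769: 611 + ⌈(44769−611)/742⌉·742 = 611 + 60×742 = 45131
Last selection ≤ 47006: 611 + ⌊(47006−611)/742⌋·742 = 611 + 62×742 = 46615
Count = 62 − 60 + 1 = 3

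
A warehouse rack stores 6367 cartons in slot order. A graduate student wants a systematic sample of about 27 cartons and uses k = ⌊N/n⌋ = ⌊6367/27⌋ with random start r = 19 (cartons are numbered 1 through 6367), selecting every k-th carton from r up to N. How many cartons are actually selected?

28

k = ⌊6367/27⌋ = 235
Achieved size = ⌊(6367 − 19)/235⌋ + 1 = ⌊6348/235⌋ + 1 = 27 + 1 = 28
(last selection: 19 + 27×235 = 6364 ≤ 6367; next would be 6599 > 6367)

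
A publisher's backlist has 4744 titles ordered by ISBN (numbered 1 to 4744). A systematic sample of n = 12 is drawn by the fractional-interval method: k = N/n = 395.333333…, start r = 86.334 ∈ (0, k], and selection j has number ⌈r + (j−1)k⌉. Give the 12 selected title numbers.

j=1: r + 0k = 86.334 → ⌈·⌉ = 87
j=2: r + 1k = 481.667333… → ⌈·⌉ = 482
j=3: r + 2k = 877.000666… → ⌈·⌉ = 878
j=4: r + 3k = 1272.334 → ⌈·⌉ = 1273
j=5: r + 4k = 1667.667333… → ⌈·⌉ = 1668
j=6: r + 5k = 2063.000666… → ⌈·⌉ = 2064
j=7: r + 6k = 2458.334 → ⌈·⌉ = 2459
j=8: r + 7k = 2853.667333… → ⌈·⌉ = 2854
j=9: r + 8k = 3249.000666… → ⌈·⌉ = 3250
j=10: r + 9k = 3644.334 → ⌈·⌉ = 3645
j=11: r + 10k = 4039.667333… → ⌈·⌉ = 4040
j=12: r + 11k = 4435.000666… → ⌈·⌉ = 4436

87, 482, 878, 1273, 1668, 2064, 2459, 2854, 3250, 3645, 4040, 4436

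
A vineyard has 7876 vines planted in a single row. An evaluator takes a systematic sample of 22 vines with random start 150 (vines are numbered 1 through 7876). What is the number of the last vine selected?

7668

k = 7876/22 = 358
22nd selection = r + (22−1)·k = 150 + 21×358 = 150 + 7518 = 7668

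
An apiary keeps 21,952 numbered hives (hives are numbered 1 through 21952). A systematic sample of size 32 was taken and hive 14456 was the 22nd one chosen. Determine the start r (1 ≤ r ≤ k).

k = 21952/32 = 686
r = 14456 − (22−1)×686 = 14456 − 14406 = 50

50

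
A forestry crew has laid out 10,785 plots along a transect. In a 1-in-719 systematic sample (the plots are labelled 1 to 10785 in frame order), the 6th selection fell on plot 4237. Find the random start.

642

k = 719
r = 4237 − (6−1)×719 = 4237 − 3595 = 642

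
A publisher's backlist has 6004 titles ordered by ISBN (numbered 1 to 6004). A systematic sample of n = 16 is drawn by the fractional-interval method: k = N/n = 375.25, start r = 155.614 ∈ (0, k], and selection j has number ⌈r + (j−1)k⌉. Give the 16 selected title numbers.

j=1: r + 0k = 155.614 → ⌈·⌉ = 156
j=2: r + 1k = 530.864 → ⌈·⌉ = 531
j=3: r + 2k = 906.114 → ⌈·⌉ = 907
j=4: r + 3k = 1281.364 → ⌈·⌉ = 1282
j=5: r + 4k = 1656.614 → ⌈·⌉ = 1657
j=6: r + 5k = 2031.864 → ⌈·⌉ = 2032
j=7: r + 6k = 2407.114 → ⌈·⌉ = 2408
j=8: r + 7k = 2782.364 → ⌈·⌉ = 2783
j=9: r + 8k = 3157.614 → ⌈·⌉ = 3158
j=10: r + 9k = 3532.864 → ⌈·⌉ = 3533
j=11: r + 10k = 3908.114 → ⌈·⌉ = 3909
j=12: r + 11k = 4283.364 → ⌈·⌉ = 4284
j=13: r + 12k = 4658.614 → ⌈·⌉ = 4659
j=14: r + 13k = 5033.864 → ⌈·⌉ = 5034
j=15: r + 14k = 5409.114 → ⌈·⌉ = 5410
j=16: r + 15k = 5784.364 → ⌈·⌉ = 5785

156, 531, 907, 1282, 1657, 2032, 2408, 2783, 3158, 3533, 3909, 4284, 4659, 5034, 5410, 5785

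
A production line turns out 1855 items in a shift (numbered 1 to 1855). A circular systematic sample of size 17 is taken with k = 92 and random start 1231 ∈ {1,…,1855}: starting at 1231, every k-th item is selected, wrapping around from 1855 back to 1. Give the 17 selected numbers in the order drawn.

1231, 1323, 1415, 1507, 1599, 1691, 1783, 20, 112, 204, 296, 388, 480, 572, 664, 756, 848

Selection 1: 1231
Selection 2: 1231 + 92 = 1323
Selection 3: 1323 + 92 = 1415
Selection 4: 1415 + 92 = 1507
Selection 5: 1507 + 92 = 1599
Selection 6: 1599 + 92 = 1691
Selection 7: 1691 + 92 = 1783
Selection 8: 1783 + 92 = 1875 → 1875 − 1855 = 20
Selection 9: 20 + 92 = 112
Selection 10: 112 + 92 = 204
Selection 11: 204 + 92 = 296
Selection 12: 296 + 92 = 388
Selection 13: 388 + 92 = 480
Selection 14: 480 + 92 = 572
Selection 15: 572 + 92 = 664
Selection 16: 664 + 92 = 756
Selection 17: 756 + 92 = 848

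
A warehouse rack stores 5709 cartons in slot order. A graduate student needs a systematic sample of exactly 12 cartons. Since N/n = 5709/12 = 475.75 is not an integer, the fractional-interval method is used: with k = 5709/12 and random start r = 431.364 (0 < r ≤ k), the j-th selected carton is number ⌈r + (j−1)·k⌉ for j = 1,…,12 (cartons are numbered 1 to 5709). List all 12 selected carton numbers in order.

j=1: r + 0k = 431.364 → ⌈·⌉ = 432
j=2: r + 1k = 907.114 → ⌈·⌉ = 908
j=3: r + 2k = 1382.864 → ⌈·⌉ = 1383
j=4: r + 3k = 1858.614 → ⌈·⌉ = 1859
j=5: r + 4k = 2334.364 → ⌈·⌉ = 2335
j=6: r + 5k = 2810.114 → ⌈·⌉ = 2811
j=7: r + 6k = 3285.864 → ⌈·⌉ = 3286
j=8: r + 7k = 3761.614 → ⌈·⌉ = 3762
j=9: r + 8k = 4237.364 → ⌈·⌉ = 4238
j=10: r + 9k = 4713.114 → ⌈·⌉ = 4714
j=11: r + 10k = 5188.864 → ⌈·⌉ = 5189
j=12: r + 11k = 5664.614 → ⌈·⌉ = 5665

432, 908, 1383, 1859, 2335, 2811, 3286, 3762, 4238, 4714, 5189, 5665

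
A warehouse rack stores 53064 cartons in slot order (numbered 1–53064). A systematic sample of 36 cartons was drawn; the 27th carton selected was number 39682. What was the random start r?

k = 53064/36 = 1474
r = 39682 − (27−1)×1474 = 39682 − 38324 = 1358

1358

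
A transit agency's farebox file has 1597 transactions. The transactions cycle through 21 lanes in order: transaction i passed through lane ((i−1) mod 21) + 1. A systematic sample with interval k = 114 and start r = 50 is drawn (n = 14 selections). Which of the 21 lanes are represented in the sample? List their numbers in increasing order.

2, 5, 8, 11, 14, 17, 20

Consecutive selections differ by k = 114, so their lane numbers differ by 114 mod 21 = 9.
gcd(114, 21) = 3, so the sample visits 21/3 = 7 distinct residues mod 21.
Start 50 is lane 8; the lanes hit are 2, 5, 8, 11, 14, 17, 20.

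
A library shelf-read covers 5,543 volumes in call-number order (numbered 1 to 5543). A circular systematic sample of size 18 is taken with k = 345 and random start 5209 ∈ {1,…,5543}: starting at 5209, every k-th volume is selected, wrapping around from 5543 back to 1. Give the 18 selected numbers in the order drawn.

5209, 11, 356, 701, 1046, 1391, 1736, 2081, 2426, 2771, 3116, 3461, 3806, 4151, 4496, 4841, 5186, 5531

Selection 1: 5209
Selection 2: 5209 + 345 = 5554 → 5554 − 5543 = 11
Selection 3: 11 + 345 = 356
Selection 4: 356 + 345 = 701
Selection 5: 701 + 345 = 1046
Selection 6: 1046 + 345 = 1391
Selection 7: 1391 + 345 = 1736
Selection 8: 1736 + 345 = 2081
Selection 9: 2081 + 345 = 2426
Selection 10: 2426 + 345 = 2771
Selection 11: 2771 + 345 = 3116
Selection 12: 3116 + 345 = 3461
Selection 13: 3461 + 345 = 3806
Selection 14: 3806 + 345 = 4151
Selection 15: 4151 + 345 = 4496
Selection 16: 4496 + 345 = 4841
Selection 17: 4841 + 345 = 5186
Selection 18: 5186 + 345 = 5531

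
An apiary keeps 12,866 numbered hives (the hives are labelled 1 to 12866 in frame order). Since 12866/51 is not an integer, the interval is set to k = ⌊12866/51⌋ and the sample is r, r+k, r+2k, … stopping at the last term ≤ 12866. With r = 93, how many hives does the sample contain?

k = ⌊12866/51⌋ = 252
Achieved size = ⌊(12866 − 93)/252⌋ + 1 = ⌊12773/252⌋ + 1 = 50 + 1 = 51
(last selection: 93 + 50×252 = 12693 ≤ 12866; next would be 12945 > 12866)

51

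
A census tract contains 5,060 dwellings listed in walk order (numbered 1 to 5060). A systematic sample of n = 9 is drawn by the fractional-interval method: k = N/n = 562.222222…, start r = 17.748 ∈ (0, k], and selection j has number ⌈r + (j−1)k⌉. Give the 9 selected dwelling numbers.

j=1: r + 0k = 17.748 → ⌈·⌉ = 18
j=2: r + 1k = 579.970222… → ⌈·⌉ = 580
j=3: r + 2k = 1142.192444… → ⌈·⌉ = 1143
j=4: r + 3k = 1704.414666… → ⌈·⌉ = 1705
j=5: r + 4k = 2266.636888… → ⌈·⌉ = 2267
j=6: r + 5k = 2828.859111… → ⌈·⌉ = 2829
j=7: r + 6k = 3391.081333… → ⌈·⌉ = 3392
j=8: r + 7k = 3953.303555… → ⌈·⌉ = 3954
j=9: r + 8k = 4515.525777… → ⌈·⌉ = 4516

18, 580, 1143, 1705, 2267, 2829, 3392, 3954, 4516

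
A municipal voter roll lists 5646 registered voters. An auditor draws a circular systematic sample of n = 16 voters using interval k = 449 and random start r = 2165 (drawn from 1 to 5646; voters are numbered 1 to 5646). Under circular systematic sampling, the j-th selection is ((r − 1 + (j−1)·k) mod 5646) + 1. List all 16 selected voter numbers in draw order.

Selection 1: 2165
Selection 2: 2165 + 449 = 2614
Selection 3: 2614 + 449 = 3063
Selection 4: 3063 + 449 = 3512
Selection 5: 3512 + 449 = 3961
Selection 6: 3961 + 449 = 4410
Selection 7: 4410 + 449 = 4859
Selection 8: 4859 + 449 = 5308
Selection 9: 5308 + 449 = 5757 → 5757 − 5646 = 111
Selection 10: 111 + 449 = 560
Selection 11: 560 + 449 = 1009
Selection 12: 1009 + 449 = 1458
Selection 13: 1458 + 449 = 1907
Selection 14: 1907 + 449 = 2356
Selection 15: 2356 + 449 = 2805
Selection 16: 2805 + 449 = 3254

2165, 2614, 3063, 3512, 3961, 4410, 4859, 5308, 111, 560, 1009, 1458, 1907, 2356, 2805, 3254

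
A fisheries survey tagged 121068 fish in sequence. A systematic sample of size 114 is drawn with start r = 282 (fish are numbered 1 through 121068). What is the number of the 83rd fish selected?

87366

k = 121068/114 = 1062
83rd selection = r + (83−1)·k = 282 + 82×1062 = 282 + 87084 = 87366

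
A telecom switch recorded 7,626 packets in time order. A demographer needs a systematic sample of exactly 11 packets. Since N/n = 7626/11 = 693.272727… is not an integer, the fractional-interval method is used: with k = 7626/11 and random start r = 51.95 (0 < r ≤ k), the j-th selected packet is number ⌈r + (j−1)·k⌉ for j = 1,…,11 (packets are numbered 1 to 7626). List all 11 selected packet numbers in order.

j=1: r + 0k = 51.95 → ⌈·⌉ = 52
j=2: r + 1k = 745.222727… → ⌈·⌉ = 746
j=3: r + 2k = 1438.495454… → ⌈·⌉ = 1439
j=4: r + 3k = 2131.768181… → ⌈·⌉ = 2132
j=5: r + 4k = 2825.040909… → ⌈·⌉ = 2826
j=6: r + 5k = 3518.313636… → ⌈·⌉ = 3519
j=7: r + 6k = 4211.586363… → ⌈·⌉ = 4212
j=8: r + 7k = 4904.859090… → ⌈·⌉ = 4905
j=9: r + 8k = 5598.131818… → ⌈·⌉ = 5599
j=10: r + 9k = 6291.404545… → ⌈·⌉ = 6292
j=11: r + 10k = 6984.677272… → ⌈·⌉ = 6985

52, 746, 1439, 2132, 2826, 3519, 4212, 4905, 5599, 6292, 6985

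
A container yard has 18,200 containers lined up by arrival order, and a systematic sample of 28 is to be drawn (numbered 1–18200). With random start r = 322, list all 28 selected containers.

322, 972, 1622, 2272, 2922, 3572, 4222, 4872, 5522, 6172, 6822, 7472, 8122, 8772, 9422, 10072, 10722, 11372, 12022, 12672, 13322, 13972, 14622, 15272, 15922, 16572, 17222, 17872

k = N/n = 18200/28 = 650
container 1: 322
container 2: 322 + 650 = 972
container 3: 972 + 650 = 1622
container 4: 1622 + 650 = 2272
container 5: 2272 + 650 = 2922
container 6: 2922 + 650 = 3572
container 7: 3572 + 650 = 4222
container 8: 4222 + 650 = 4872
container 9: 4872 + 650 = 5522
container 10: 5522 + 650 = 6172
container 11: 6172 + 650 = 6822
container 12: 6822 + 650 = 7472
container 13: 7472 + 650 = 8122
container 14: 8122 + 650 = 8772
container 15: 8772 + 650 = 9422
container 16: 9422 + 650 = 10072
container 17: 10072 + 650 = 10722
container 18: 10722 + 650 = 11372
container 19: 11372 + 650 = 12022
container 20: 12022 + 650 = 12672
container 21: 12672 + 650 = 13322
container 22: 13322 + 650 = 13972
container 23: 13972 + 650 = 14622
container 24: 14622 + 650 = 15272
container 25: 15272 + 650 = 15922
container 26: 15922 + 650 = 16572
container 27: 16572 + 650 = 17222
container 28: 17222 + 650 = 17872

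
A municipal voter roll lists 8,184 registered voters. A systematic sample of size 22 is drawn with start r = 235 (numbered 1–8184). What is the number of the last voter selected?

k = 8184/22 = 372
22nd selection = r + (22−1)·k = 235 + 21×372 = 235 + 7812 = 8047

8047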